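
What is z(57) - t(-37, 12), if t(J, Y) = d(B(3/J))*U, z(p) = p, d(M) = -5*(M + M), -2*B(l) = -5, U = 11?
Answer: 332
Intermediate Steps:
B(l) = 5/2 (B(l) = -½*(-5) = 5/2)
d(M) = -10*M
t(J, Y) = -275 (t(J, Y) = -10*5/2*11 = -25*11 = -275)
z(57) - t(-37, 12) = 57 - 1*(-275) = 57 + 275 = 332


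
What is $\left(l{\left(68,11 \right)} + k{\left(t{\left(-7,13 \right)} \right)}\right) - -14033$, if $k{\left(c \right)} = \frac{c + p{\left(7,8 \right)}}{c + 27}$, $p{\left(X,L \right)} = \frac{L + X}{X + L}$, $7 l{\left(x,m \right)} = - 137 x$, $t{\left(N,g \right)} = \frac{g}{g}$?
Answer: $\frac{177831}{14} \approx 12702.0$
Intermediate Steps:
$t{\left(N,g \right)} = 1$
$l{\left(x,m \right)} = - \frac{137 x}{7}$ ($l{\left(x,m \right)} = \frac{\left(-137\right) x}{7} = - \frac{137 x}{7}$)
$p{\left(X,L \right)} = 1$ ($p{\left(X,L \right)} = \frac{L + X}{L + X} = 1$)
$k{\left(c \right)} = \frac{1 + c}{27 + c}$ ($k{\left(c \right)} = \frac{c + 1}{c + 27} = \frac{1 + c}{27 + c}$)
$\left(l{\left(68,11 \right)} + k{\left(t{\left(-7,13 \right)} \right)}\right) - -14033 = \left(\left(- \frac{137}{7}\right) 68 + \frac{1 + 1}{27 + 1}\right) - -14033 = \left(- \frac{9316}{7} + \frac{1}{28} \cdot 2\right) + 14033 = \left(- \frac{9316}{7} + \frac{1}{14}\right) + 14033 = - \frac{18631}{14} + 14033 = \frac{177831}{14}$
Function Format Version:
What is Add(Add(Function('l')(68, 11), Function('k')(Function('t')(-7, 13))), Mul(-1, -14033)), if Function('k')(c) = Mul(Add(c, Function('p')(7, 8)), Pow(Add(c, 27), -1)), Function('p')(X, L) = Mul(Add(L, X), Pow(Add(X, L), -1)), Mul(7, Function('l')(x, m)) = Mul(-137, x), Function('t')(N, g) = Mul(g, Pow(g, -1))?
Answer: Rational(177831, 14) ≈ 12702.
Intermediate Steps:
Function('t')(N, g) = 1
Function('l')(x, m) = Mul(Rational(-137, 7), x) (Function('l')(x, m) = Mul(Rational(1, 7), Mul(-137, x)) = Mul(Rational(-137, 7), x))
Function('p')(X, L) = 1 (Function('p')(X, L) = Mul(Add(L, X), Pow(Add(L, X), -1)) = 1)
Function('k')(c) = Mul(Pow(Add(27, c), -1), Add(1, c)) (Function('k')(c) = Mul(Add(c, 1), Pow(Add(c, 27), -1)) = Mul(Add(1, c), Pow(Add(27, c), -1)) = Mul(Pow(Add(27, c), -1), Add(1, c)))
Add(Add(Function('l')(68, 11), Function('k')(Function('t')(-7, 13))), Mul(-1, -14033)) = Add(Add(Mul(Rational(-137, 7), 68), Mul(Pow(Add(27, 1), -1), Add(1, 1))), Mul(-1, -14033)) = Add(Add(Rational(-9316, 7), Mul(Pow(28, -1), 2)), 14033) = Add(Add(Rational(-9316, 7), Mul(Rational(1, 28), 2)), 14033) = Add(Add(Rational(-9316, 7), Rational(1, 14)), 14033) = Add(Rational(-18631, 14), 14033) = Rational(177831, 14)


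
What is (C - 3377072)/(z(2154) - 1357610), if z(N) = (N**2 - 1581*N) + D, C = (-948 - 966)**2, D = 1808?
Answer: -71581/30390 ≈ -2.3554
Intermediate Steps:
C = 3663396 (C = (-1914)**2 = 3663396)
z(N) = 1808 + N**2 - 1581*N (z(N) = (N**2 - 1581*N) + 1808 = 1808 + N**2 - 1581*N)
(C - 3377072)/(z(2154) - 1357610) = (3663396 - 3377072)/((1808 + 2154**2 - 1581*2154) - 1357610) = 286324/((1808 + 4639716 - 3405474) - 1357610) = 286324/(1236050 - 1357610) = 286324/(-121560) = 286324*(-1/121560) = -71581/30390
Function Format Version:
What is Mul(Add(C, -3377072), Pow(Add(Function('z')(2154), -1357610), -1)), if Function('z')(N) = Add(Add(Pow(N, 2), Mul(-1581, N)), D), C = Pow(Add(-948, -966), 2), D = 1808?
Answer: Rational(-71581, 30390) ≈ -2.3554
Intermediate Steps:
C = 3663396 (C = Pow(-1914, 2) = 3663396)
Function('z')(N) = Add(1808, Pow(N, 2), Mul(-1581, N)) (Function('z')(N) = Add(Add(Pow(N, 2), Mul(-1581, N)), 1808) = Add(1808, Pow(N, 2), Mul(-1581, N)))
Mul(Add(C, -3377072), Pow(Add(Function('z')(2154), -1357610), -1)) = Mul(Add(3663396, -3377072), Pow(Add(Add(1808, Pow(2154, 2), Mul(-1581, 2154)), -1357610), -1)) = Mul(286324, Pow(Add(Add(1808, 4639716, -3405474), -1357610), -1)) = Mul(286324, Pow(Add(1236050, -1357610), -1)) = Mul(286324, Pow(-121560, -1)) = Mul(286324, Rational(-1, 121560)) = Rational(-71581, 30390)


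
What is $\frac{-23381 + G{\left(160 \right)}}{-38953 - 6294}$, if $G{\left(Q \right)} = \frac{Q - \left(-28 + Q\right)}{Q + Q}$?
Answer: $\frac{1870473}{3619760} \approx 0.51674$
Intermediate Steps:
$G{\left(Q \right)} = \frac{14}{Q}$ ($G{\left(Q \right)} = \frac{28}{2 Q} = 28 \frac{1}{2 Q} = \frac{14}{Q}$)
$\frac{-23381 + G{\left(160 \right)}}{-38953 - 6294} = \frac{-23381 + \frac{14}{160}}{-38953 - 6294} = \frac{-23381 + 14 \cdot \frac{1}{160}}{-45247} = \left(-23381 + \frac{7}{80}\right) \left(- \frac{1}{45247}\right) = \left(- \frac{1870473}{80}\right) \left(- \frac{1}{45247}\right) = \frac{1870473}{3619760}$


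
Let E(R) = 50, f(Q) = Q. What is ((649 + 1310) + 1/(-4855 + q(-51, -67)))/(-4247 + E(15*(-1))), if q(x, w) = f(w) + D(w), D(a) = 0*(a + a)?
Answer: -9642197/20657634 ≈ -0.46676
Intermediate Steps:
D(a) = 0 (D(a) = 0*(2*a) = 0)
q(x, w) = w (q(x, w) = w + 0 = w)
((649 + 1310) + 1/(-4855 + q(-51, -67)))/(-4247 + E(15*(-1))) = ((649 + 1310) + 1/(-4855 - 67))/(-4247 + 50) = (1959 + 1/(-4922))/(-4197) = (1959 - 1/4922)*(-1/4197) = (9642197/4922)*(-1/4197) = -9642197/20657634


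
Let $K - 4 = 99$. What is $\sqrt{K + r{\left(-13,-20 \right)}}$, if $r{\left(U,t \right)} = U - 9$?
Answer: $9$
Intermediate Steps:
$K = 103$ ($K = 4 + 99 = 103$)
$r{\left(U,t \right)} = -9 + U$ ($r{\left(U,t \right)} = U - 9 = -9 + U$)
$\sqrt{K + r{\left(-13,-20 \right)}} = \sqrt{103 - 22} = \sqrt{81} = 9$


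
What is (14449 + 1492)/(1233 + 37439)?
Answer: 15941/38672 ≈ 0.41221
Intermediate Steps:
(14449 + 1492)/(1233 + 37439) = 15941/38672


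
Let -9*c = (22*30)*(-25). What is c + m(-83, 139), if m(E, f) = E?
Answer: 5251/3 ≈ 1750.3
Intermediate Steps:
c = 5500/3 (c = -22*30*(-25)/9 = -220*(-25)/3 = -1/9*(-16500) = 5500/3 ≈ 1833.3)
c + m(-83, 139) = 5500/3 - 83 = 5251/3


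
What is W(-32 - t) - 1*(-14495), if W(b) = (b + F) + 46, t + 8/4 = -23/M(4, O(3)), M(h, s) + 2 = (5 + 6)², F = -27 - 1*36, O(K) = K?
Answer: 1719335/119 ≈ 14448.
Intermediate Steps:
F = -63 (F = -27 - 36 = -63)
M(h, s) = 119 (M(h, s) = -2 + (5 + 6)² = -2 + 11² = -2 + 121 = 119)
t = -261/119 (t = -2 - 23/119 = -261/119 ≈ -2.1933)
W(b) = -17 + b (W(b) = (b - 63) + 46 = (-63 + b) + 46 = -17 + b)
W(-32 - t) - 1*(-14495) = (-17 + (-32 - 1*(-261/119))) - 1*(-14495) = (-17 + (-32 + 261/119)) + 14495 = (-17 - 3547/119) + 14495 = -5570/119 + 14495 = 1719335/119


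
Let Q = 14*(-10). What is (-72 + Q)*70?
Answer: -14840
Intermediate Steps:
Q = -140
(-72 + Q)*70 = (-72 - 140)*70 = -212*70 = -14840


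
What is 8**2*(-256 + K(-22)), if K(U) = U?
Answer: -17792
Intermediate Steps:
8**2*(-256 + K(-22)) = 8**2*(-256 - 22) = 64*(-278) = -17792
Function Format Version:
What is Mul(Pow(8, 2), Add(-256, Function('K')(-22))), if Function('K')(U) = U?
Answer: -17792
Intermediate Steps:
Mul(Pow(8, 2), Add(-256, Function('K')(-22))) = Mul(Pow(8, 2), Add(-256, -22)) = Mul(64, -278) = -17792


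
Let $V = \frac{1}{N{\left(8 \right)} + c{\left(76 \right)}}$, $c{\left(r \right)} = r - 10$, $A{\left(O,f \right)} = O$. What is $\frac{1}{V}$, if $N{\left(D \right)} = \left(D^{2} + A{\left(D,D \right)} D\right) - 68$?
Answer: $126$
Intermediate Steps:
$c{\left(r \right)} = -10 + r$
$N{\left(D \right)} = -68 + 2 D^{2}$ ($N{\left(D \right)} = \left(D^{2} + D D\right) - 68 = \left(D^{2} + D^{2}\right) - 68 = 2 D^{2} - 68 = -68 + 2 D^{2}$)
$V = \frac{1}{126}$ ($V = \frac{1}{\left(-68 + 2 \cdot 8^{2}\right) + \left(-10 + 76\right)} = \frac{1}{\left(-68 + 2 \cdot 64\right) + 66} = \frac{1}{\left(-68 + 128\right) + 66} = \frac{1}{60 + 66} = \frac{1}{126} \approx 0.0079365$)
$\frac{1}{V} = \frac{1}{\frac{1}{126}} = 126$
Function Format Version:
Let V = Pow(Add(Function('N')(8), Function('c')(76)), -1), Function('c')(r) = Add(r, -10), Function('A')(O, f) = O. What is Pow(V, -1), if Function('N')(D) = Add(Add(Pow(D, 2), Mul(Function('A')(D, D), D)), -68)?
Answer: 126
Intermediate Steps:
Function('c')(r) = Add(-10, r)
Function('N')(D) = Add(-68, Mul(2, Pow(D, 2))) (Function('N')(D) = Add(Add(Pow(D, 2), Mul(D, D)), -68) = Add(Add(Pow(D, 2), Pow(D, 2)), -68) = Add(Mul(2, Pow(D, 2)), -68) = Add(-68, Mul(2, Pow(D, 2))))
V = Rational(1, 126) (V = Pow(Add(Add(-68, Mul(2, Pow(8, 2))), Add(-10, 76)), -1) = Pow(Add(Add(-68, Mul(2, 64)), 66), -1) = Pow(Add(Add(-68, 128), 66), -1) = Pow(Add(60, 66), -1) = Pow(126, -1) = Rational(1, 126) ≈ 0.0079365)
Pow(V, -1) = Pow(Rational(1, 126), -1) = 126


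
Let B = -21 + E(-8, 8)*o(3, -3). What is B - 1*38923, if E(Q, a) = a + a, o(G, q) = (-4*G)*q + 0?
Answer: -38368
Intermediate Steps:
o(G, q) = -4*G*q (o(G, q) = -4*G*q + 0 = -4*G*q)
E(Q, a) = 2*a
B = 555 (B = -21 + (2*8)*(-4*3*(-3)) = -21 + 16*36 = -21 + 576 = 555)
B - 1*38923 = 555 - 1*38923 = 555 - 38923 = -38368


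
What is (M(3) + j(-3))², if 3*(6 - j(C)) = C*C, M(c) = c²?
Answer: 144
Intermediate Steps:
j(C) = 6 - C²/3 (j(C) = 6 - C*C/3 = 6 - C²/3)
(M(3) + j(-3))² = (3² + (6 - ⅓*(-3)²))² = (9 + (6 - ⅓*9))² = (9 + (6 - 3))² = (9 + 3)² = 12² = 144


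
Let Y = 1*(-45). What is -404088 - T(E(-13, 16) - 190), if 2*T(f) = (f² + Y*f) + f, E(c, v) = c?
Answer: -858317/2 ≈ -4.2916e+5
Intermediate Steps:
Y = -45
T(f) = f²/2 - 22*f (T(f) = ((f² - 45*f) + f)/2 = (f² - 44*f)/2 = f²/2 - 22*f)
-404088 - T(E(-13, 16) - 190) = -404088 - (-13 - 190)*(-44 + (-13 - 190))/2 = -404088 - (-203)*(-44 - 203)/2 = -404088 - (-203)*(-247)/2 = -404088 - 1*50141/2 = -404088 - 50141/2 = -858317/2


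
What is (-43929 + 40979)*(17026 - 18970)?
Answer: 5734800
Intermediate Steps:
(-43929 + 40979)*(17026 - 18970) = -2950*(-1944) = 5734800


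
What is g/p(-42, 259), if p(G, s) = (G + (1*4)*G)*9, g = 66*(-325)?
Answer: 715/63 ≈ 11.349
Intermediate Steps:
g = -21450
p(G, s) = 45*G (p(G, s) = (G + 4*G)*9 = (5*G)*9 = 45*G)
g/p(-42, 259) = -21450/(45*(-42)) = -21450/(-1890) = -21450*(-1/1890) = 715/63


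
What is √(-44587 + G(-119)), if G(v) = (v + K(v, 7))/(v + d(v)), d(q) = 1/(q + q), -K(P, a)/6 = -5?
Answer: I*√3974083270593/9441 ≈ 211.15*I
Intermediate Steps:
K(P, a) = 30 (K(P, a) = -6*(-5) = 30)
d(q) = 1/(2*q)
G(v) = (30 + v)/(v + 1/(2*v)) (G(v) = (v + 30)/(v + 1/(2*v)) = (30 + v)/(v + 1/(2*v)))
√(-44587 + G(-119)) = √(-44587 + 2*(-119)*(30 - 119)/(1 + 2*(-119)²)) = √(-44587 + 2*(-119)*(-89)/(1 + 2*14161)) = √(-44587 + 2*(-119)*(-89)/(1 + 28322)) = √(-44587 + 2*(-119)*(-89)/28323) = √(-44587 + 2*(-119)*(1/28323)*(-89)) = √(-44587 + 21182/28323) = √(-1262816419/28323) = I*√3974083270593/9441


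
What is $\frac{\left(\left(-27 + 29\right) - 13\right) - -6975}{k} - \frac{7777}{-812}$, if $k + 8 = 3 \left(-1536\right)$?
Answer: $\frac{540069}{66932} \approx 8.0689$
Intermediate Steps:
$k = -4616$ ($k = -8 + 3 \left(-1536\right) = -8 - 4608 = -4616$)
$\frac{\left(\left(-27 + 29\right) - 13\right) - -6975}{k} - \frac{7777}{-812} = \frac{\left(\left(-27 + 29\right) - 13\right) - -6975}{-4616} - \frac{7777}{-812} = \left(\left(2 - 13\right) + 6975\right) \left(- \frac{1}{4616}\right) - - \frac{1111}{116} = \left(-11 + 6975\right) \left(- \frac{1}{4616}\right) + \frac{1111}{116} = 6964 \left(- \frac{1}{4616}\right) + \frac{1111}{116} = - \frac{1741}{1154} + \frac{1111}{116} = \frac{540069}{66932}$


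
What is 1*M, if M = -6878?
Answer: -6878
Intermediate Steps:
1*M = 1*(-6878) = -6878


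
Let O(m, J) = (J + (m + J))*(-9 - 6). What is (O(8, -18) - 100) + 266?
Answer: 586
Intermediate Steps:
O(m, J) = -30*J - 15*m (O(m, J) = (J + (J + m))*(-15) = (m + 2*J)*(-15) = -30*J - 15*m)
(O(8, -18) - 100) + 266 = ((-30*(-18) - 15*8) - 100) + 266 = ((540 - 120) - 100) + 266 = (420 - 100) + 266 = 320 + 266 = 586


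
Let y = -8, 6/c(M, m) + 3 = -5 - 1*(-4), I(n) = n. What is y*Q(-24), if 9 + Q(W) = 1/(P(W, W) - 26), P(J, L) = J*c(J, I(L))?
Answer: 356/5 ≈ 71.200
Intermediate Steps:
c(M, m) = -3/2 (c(M, m) = 6/(-3 + (-5 - 1*(-4))) = 6/(-3 + (-5 + 4)) = 6/(-3 - 1) = 6/(-4) = 6*(-¼) = -3/2)
P(J, L) = -3*J/2 (P(J, L) = J*(-3/2) = -3*J/2)
Q(W) = -9 + 1/(-26 - 3*W/2) (Q(W) = -9 + 1/(-3*W/2 - 26) = -9 + 1/(-26 - 3*W/2))
y*Q(-24) = -8*(470 + 27*(-24))/(-52 - 3*(-24)) = -8*(470 - 648)/(-52 + 72) = -8*(-178)/20 = -2*(-178)/5 = -8*(-89/10) = 356/5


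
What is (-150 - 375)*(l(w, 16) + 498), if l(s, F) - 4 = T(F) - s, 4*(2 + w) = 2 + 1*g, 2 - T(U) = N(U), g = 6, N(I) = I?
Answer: -256200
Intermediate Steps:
T(U) = 2 - U
w = 0 (w = -2 + (2 + 1*6)/4 = -2 + (2 + 6)/4 = -2 + (¼)*8 = -2 + 2 = 0)
l(s, F) = 6 - F - s (l(s, F) = 4 + ((2 - F) - s) = 4 + (2 - F - s) = 6 - F - s)
(-150 - 375)*(l(w, 16) + 498) = (-150 - 375)*((6 - 1*16 - 1*0) + 498) = -525*((6 - 16 + 0) + 498) = -525*(-10 + 498) = -525*488 = -256200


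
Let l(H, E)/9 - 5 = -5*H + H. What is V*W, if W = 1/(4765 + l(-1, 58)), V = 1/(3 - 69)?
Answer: -1/319836 ≈ -3.1266e-6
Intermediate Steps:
V = -1/66 (V = 1/(-66) = -1/66 ≈ -0.015152)
l(H, E) = 45 - 36*H (l(H, E) = 45 + 9*(-5*H + H) = 45 + 9*(-4*H) = 45 - 36*H)
W = 1/4846 (W = 1/(4765 + (45 - 36*(-1))) = 1/(4765 + (45 + 36)) = 1/(4765 + 81) = 1/4846 ≈ 0.00020636)
V*W = -1/66*1/4846 = -1/319836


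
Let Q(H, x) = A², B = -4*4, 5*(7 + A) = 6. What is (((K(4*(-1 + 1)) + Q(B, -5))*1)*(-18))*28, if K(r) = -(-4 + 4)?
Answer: -423864/25 ≈ -16955.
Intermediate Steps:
A = -29/5 (A = -7 + (⅕)*6 = -7 + 6/5 = -29/5 ≈ -5.8000)
B = -16
K(r) = 0 (K(r) = -1*0 = 0)
Q(H, x) = 841/25 (Q(H, x) = (-29/5)² = 841/25)
(((K(4*(-1 + 1)) + Q(B, -5))*1)*(-18))*28 = (((0 + 841/25)*1)*(-18))*28 = (((841/25)*1)*(-18))*28 = ((841/25)*(-18))*28 = -15138/25*28 = -423864/25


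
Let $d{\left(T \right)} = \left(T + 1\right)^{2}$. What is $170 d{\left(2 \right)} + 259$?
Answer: $1789$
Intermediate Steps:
$d{\left(T \right)} = \left(1 + T\right)^{2}$
$170 d{\left(2 \right)} + 259 = 170 \left(1 + 2\right)^{2} + 259 = 170 \cdot 3^{2} + 259 = 170 \cdot 9 + 259 = 1530 + 259 = 1789$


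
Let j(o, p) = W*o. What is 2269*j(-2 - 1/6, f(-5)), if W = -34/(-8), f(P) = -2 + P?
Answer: -501449/24 ≈ -20894.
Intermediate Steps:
W = 17/4 (W = -34*(-⅛) = 17/4 ≈ 4.2500)
j(o, p) = 17*o/4
2269*j(-2 - 1/6, f(-5)) = 2269*(17*(-2 - 1/6)/4) = 2269*(17*(-2 - 1*⅙)/4) = 2269*(17*(-2 - ⅙)/4) = 2269*((17/4)*(-13/6)) = 2269*(-221/24) = -501449/24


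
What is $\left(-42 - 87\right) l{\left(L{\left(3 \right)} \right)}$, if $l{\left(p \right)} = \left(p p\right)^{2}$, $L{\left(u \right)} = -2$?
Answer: $-2064$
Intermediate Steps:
$l{\left(p \right)} = p^{4}$ ($l{\left(p \right)} = \left(p^{2}\right)^{2} = p^{4}$)
$\left(-42 - 87\right) l{\left(L{\left(3 \right)} \right)} = \left(-42 - 87\right) \left(-2\right)^{4} = \left(-129\right) 16 = -2064$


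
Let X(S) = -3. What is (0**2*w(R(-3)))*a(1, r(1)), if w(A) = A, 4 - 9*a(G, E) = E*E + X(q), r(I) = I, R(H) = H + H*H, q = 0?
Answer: 0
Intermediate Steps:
R(H) = H + H**2
a(G, E) = 7/9 - E**2/9 (a(G, E) = 4/9 - (E*E - 3)/9 = 4/9 - (E**2 - 3)/9 = 4/9 - (-3 + E**2)/9 = 4/9 + (1/3 - E**2/9) = 7/9 - E**2/9)
(0**2*w(R(-3)))*a(1, r(1)) = (0**2*(-3*(1 - 3)))*(7/9 - 1/9*1**2) = (0*(-3*(-2)))*(7/9 - 1/9*1) = (0*6)*(7/9 - 1/9) = 0*(2/3) = 0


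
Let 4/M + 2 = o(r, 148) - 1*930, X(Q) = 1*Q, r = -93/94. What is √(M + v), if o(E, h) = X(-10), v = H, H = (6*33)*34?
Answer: √1493432670/471 ≈ 82.049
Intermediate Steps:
H = 6732 (H = 198*34 = 6732)
r = -93/94 (r = -93*1/94 = -93/94 ≈ -0.98936)
v = 6732
X(Q) = Q
o(E, h) = -10
M = -2/471 (M = 4/(-2 + (-10 - 1*930)) = 4/(-2 + (-10 - 930)) = 4/(-2 - 940) = 4/(-942) = 4*(-1/942) = -2/471 ≈ -0.0042463)
√(M + v) = √(-2/471 + 6732) = √(3170770/471) = √1493432670/471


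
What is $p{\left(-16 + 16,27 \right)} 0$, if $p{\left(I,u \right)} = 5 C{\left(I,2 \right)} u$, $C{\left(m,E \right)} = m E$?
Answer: $0$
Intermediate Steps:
$C{\left(m,E \right)} = E m$
$p{\left(I,u \right)} = 10 I u$ ($p{\left(I,u \right)} = 5 \cdot 2 I u = 10 I u$)
$p{\left(-16 + 16,27 \right)} 0 = 10 \left(-16 + 16\right) 27 \cdot 0 = 10 \cdot 0 \cdot 27 \cdot 0 = 0 \cdot 0 = 0$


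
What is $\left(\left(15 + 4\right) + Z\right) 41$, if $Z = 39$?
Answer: $2378$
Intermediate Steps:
$\left(\left(15 + 4\right) + Z\right) 41 = \left(\left(15 + 4\right) + 39\right) 41 = \left(19 + 39\right) 41 = 58 \cdot 41 = 2378$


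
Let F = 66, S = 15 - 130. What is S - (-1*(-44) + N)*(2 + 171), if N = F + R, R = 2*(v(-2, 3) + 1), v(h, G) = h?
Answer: -18799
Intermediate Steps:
S = -115
R = -2 (R = 2*(-2 + 1) = 2*(-1) = -2)
N = 64 (N = 66 - 2 = 64)
S - (-1*(-44) + N)*(2 + 171) = -115 - (-1*(-44) + 64)*(2 + 171) = -115 - (44 + 64)*173 = -115 - 108*173 = -115 - 1*18684 = -115 - 18684 = -18799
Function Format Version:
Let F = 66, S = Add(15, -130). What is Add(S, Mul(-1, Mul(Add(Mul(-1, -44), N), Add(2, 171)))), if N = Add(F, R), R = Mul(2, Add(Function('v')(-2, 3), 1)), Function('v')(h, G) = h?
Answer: -18799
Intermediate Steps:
S = -115
R = -2 (R = Mul(2, Add(-2, 1)) = Mul(2, -1) = -2)
N = 64 (N = Add(66, -2) = 64)
Add(S, Mul(-1, Mul(Add(Mul(-1, -44), N), Add(2, 171)))) = Add(-115, Mul(-1, Mul(Add(Mul(-1, -44), 64), Add(2, 171)))) = Add(-115, Mul(-1, Mul(Add(44, 64), 173))) = Add(-115, Mul(-1, Mul(108, 173))) = Add(-115, Mul(-1, 18684)) = Add(-115, -18684) = -18799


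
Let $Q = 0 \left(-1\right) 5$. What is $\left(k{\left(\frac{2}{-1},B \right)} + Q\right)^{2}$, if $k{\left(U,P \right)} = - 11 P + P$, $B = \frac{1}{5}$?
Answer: $4$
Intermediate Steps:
$Q = 0$ ($Q = 0 \cdot 5 = 0$)
$B = \frac{1}{5} \approx 0.2$
$k{\left(U,P \right)} = - 10 P$
$\left(k{\left(\frac{2}{-1},B \right)} + Q\right)^{2} = \left(\left(-10\right) \frac{1}{5} + 0\right)^{2} = \left(-2 + 0\right)^{2} = \left(-2\right)^{2} = 4$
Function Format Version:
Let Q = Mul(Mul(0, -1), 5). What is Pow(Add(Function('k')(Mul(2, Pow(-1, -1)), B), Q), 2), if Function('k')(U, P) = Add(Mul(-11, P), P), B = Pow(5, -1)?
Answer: 4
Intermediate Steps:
Q = 0 (Q = Mul(0, 5) = 0)
B = Rational(1, 5) ≈ 0.20000
Function('k')(U, P) = Mul(-10, P)
Pow(Add(Function('k')(Mul(2, Pow(-1, -1)), B), Q), 2) = Pow(Add(Mul(-10, Rational(1, 5)), 0), 2) = Pow(Add(-2, 0), 2) = Pow(-2, 2) = 4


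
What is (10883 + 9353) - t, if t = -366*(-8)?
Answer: 17308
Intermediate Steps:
t = 2928
(10883 + 9353) - t = (10883 + 9353) - 1*2928 = 20236 - 2928 = 17308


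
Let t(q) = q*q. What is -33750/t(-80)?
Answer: -675/128 ≈ -5.2734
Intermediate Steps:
t(q) = q²
-33750/t(-80) = -33750/((-80)²) = -33750/6400 = -33750*1/6400 = -675/128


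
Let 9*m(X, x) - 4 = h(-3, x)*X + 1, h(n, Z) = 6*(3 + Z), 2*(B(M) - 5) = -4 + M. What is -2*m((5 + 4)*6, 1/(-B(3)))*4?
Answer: -7240/9 ≈ -804.44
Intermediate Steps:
B(M) = 3 + M/2 (B(M) = 5 + (-4 + M)/2 = 5 + (-2 + M/2) = 3 + M/2)
h(n, Z) = 18 + 6*Z
m(X, x) = 5/9 + X*(18 + 6*x)/9 (m(X, x) = 4/9 + ((18 + 6*x)*X + 1)/9 = 4/9 + (X*(18 + 6*x) + 1)/9 = 4/9 + (1 + X*(18 + 6*x))/9 = 4/9 + (⅑ + X*(18 + 6*x)/9) = 5/9 + X*(18 + 6*x)/9)
-2*m((5 + 4)*6, 1/(-B(3)))*4 = -2*(5/9 + 2*((5 + 4)*6)*(3 + 1/(-(3 + (½)*3)))/3)*4 = -2*(5/9 + 2*(9*6)*(3 + 1/(-(3 + 3/2)))/3)*4 = -2*(5/9 + (⅔)*54*(3 + 1/(-1*9/2)))*4 = -2*(5/9 + (⅔)*54*(3 + 1/(-9/2)))*4 = -2*(5/9 + (⅔)*54*(3 + 1*(-2/9)))*4 = -2*(5/9 + (⅔)*54*(3 - 2/9))*4 = -2*(5/9 + (⅔)*54*(25/9))*4 = -2*(5/9 + 100)*4 = -2*905/9*4 = -1810/9*4 = -7240/9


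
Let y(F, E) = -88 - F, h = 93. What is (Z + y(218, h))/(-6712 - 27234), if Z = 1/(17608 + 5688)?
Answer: 7128575/790806016 ≈ 0.0090143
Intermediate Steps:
Z = 1/23296 ≈ 4.2926e-5
(Z + y(218, h))/(-6712 - 27234) = (1/23296 + (-88 - 1*218))/(-6712 - 27234) = (1/23296 + (-88 - 218))/(-33946) = (1/23296 - 306)*(-1/33946) = -7128575/23296*(-1/33946) = 7128575/790806016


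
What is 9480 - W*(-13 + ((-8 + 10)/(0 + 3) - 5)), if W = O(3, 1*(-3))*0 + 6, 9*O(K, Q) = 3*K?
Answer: 9584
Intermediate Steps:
O(K, Q) = K/3 (O(K, Q) = (3*K)/9 = K/3)
W = 6 (W = ((1/3)*3)*0 + 6 = 1*0 + 6 = 0 + 6 = 6)
9480 - W*(-13 + ((-8 + 10)/(0 + 3) - 5)) = 9480 - 6*(-13 + ((-8 + 10)/(0 + 3) - 5)) = 9480 - 6*(-13 + (2/3 - 5)) = 9480 - 6*(-13 - 13/3) = 9480 - 6*(-52)/3 = 9480 - 1*(-104) = 9480 + 104 = 9584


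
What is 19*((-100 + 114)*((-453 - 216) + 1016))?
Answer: 92302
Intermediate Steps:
19*((-100 + 114)*((-453 - 216) + 1016)) = 19*(14*(-669 + 1016)) = 19*(14*347) = 19*4858 = 92302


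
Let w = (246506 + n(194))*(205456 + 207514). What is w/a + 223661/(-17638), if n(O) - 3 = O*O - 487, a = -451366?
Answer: -1033127928614403/3980596754 ≈ -2.5954e+5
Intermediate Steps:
n(O) = -484 + O**2 (n(O) = 3 + (O*O - 487) = 3 + (O**2 - 487) = 3 + (-487 + O**2) = -484 + O**2)
w = 117142244260 (w = (246506 + (-484 + 194**2))*(205456 + 207514) = (246506 + (-484 + 37636))*412970 = (246506 + 37152)*412970 = 283658*412970 = 117142244260)
w/a + 223661/(-17638) = 117142244260/(-451366) + 223661/(-17638) = 117142244260*(-1/451366) + 223661*(-1/17638) = -58571122130/225683 - 223661/17638 = -1033127928614403/3980596754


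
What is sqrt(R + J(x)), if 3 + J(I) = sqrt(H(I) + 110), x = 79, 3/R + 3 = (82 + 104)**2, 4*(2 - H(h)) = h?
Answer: sqrt(-1595521408 + 797783766*sqrt(41))/23062 ≈ 2.5700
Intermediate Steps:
H(h) = 2 - h/4
R = 1/11531 (R = 3/(-3 + (82 + 104)**2) = 3/(-3 + 186**2) = 3/(-3 + 34596) = 3/34593 = 3*(1/34593) = 1/11531 ≈ 8.6723e-5)
J(I) = -3 + sqrt(112 - I/4) (J(I) = -3 + sqrt((2 - I/4) + 110) = -3 + sqrt(112 - I/4))
sqrt(R + J(x)) = sqrt(1/11531 + (-3 + sqrt(448 - 1*79)/2)) = sqrt(1/11531 + (-3 + sqrt(448 - 79)/2)) = sqrt(1/11531 + (-3 + sqrt(369)/2)) = sqrt(1/11531 + (-3 + (3*sqrt(41))/2)) = sqrt(1/11531 + (-3 + 3*sqrt(41)/2)) = sqrt(-34592/11531 + 3*sqrt(41)/2)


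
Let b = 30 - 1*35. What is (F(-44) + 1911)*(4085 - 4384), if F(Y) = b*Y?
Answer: -637169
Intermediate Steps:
b = -5 (b = 30 - 35 = -5)
F(Y) = -5*Y
(F(-44) + 1911)*(4085 - 4384) = (-5*(-44) + 1911)*(4085 - 4384) = (220 + 1911)*(-299) = 2131*(-299) = -637169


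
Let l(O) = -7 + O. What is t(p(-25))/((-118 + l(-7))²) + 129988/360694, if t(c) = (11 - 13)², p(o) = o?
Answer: 283294211/785591532 ≈ 0.36061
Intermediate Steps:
t(c) = 4 (t(c) = (-2)² = 4)
t(p(-25))/((-118 + l(-7))²) + 129988/360694 = 4/((-118 + (-7 - 7))²) + 129988/360694 = 4/((-118 - 14)²) + 129988*(1/360694) = 4/((-132)²) + 64994/180347 = 4/17424 + 64994/180347 = 4*(1/17424) + 64994/180347 = 1/4356 + 64994/180347 = 283294211/785591532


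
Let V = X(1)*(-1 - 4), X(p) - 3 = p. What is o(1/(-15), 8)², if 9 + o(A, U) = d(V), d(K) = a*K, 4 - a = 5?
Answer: 121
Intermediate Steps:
a = -1 (a = 4 - 1*5 = 4 - 5 = -1)
X(p) = 3 + p
V = -20 (V = (3 + 1)*(-1 - 4) = 4*(-5) = -20)
d(K) = -K
o(A, U) = 11 (o(A, U) = -9 - 1*(-20) = -9 + 20 = 11)
o(1/(-15), 8)² = 11² = 121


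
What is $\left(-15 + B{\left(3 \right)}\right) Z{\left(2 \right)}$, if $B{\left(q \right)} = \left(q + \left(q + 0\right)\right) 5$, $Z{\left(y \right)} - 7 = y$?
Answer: $135$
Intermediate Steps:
$Z{\left(y \right)} = 7 + y$
$B{\left(q \right)} = 10 q$ ($B{\left(q \right)} = \left(q + q\right) 5 = 2 q 5 = 10 q$)
$\left(-15 + B{\left(3 \right)}\right) Z{\left(2 \right)} = \left(-15 + 10 \cdot 3\right) \left(7 + 2\right) = \left(-15 + 30\right) 9 = 15 \cdot 9 = 135$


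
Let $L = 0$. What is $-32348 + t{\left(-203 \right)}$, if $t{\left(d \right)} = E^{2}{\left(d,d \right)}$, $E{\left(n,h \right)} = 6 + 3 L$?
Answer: $-32312$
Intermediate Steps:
$E{\left(n,h \right)} = 6$ ($E{\left(n,h \right)} = 6 + 3 \cdot 0 = 6 + 0 = 6$)
$t{\left(d \right)} = 36$ ($t{\left(d \right)} = 6^{2} = 36$)
$-32348 + t{\left(-203 \right)} = -32348 + 36 = -32312$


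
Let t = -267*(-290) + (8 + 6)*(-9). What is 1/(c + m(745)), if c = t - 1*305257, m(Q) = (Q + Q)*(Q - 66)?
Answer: 1/783757 ≈ 1.2759e-6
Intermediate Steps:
m(Q) = 2*Q*(-66 + Q) (m(Q) = (2*Q)*(-66 + Q) = 2*Q*(-66 + Q))
t = 77304 (t = 77430 + 14*(-9) = 77430 - 126 = 77304)
c = -227953 (c = 77304 - 1*305257 = 77304 - 305257 = -227953)
1/(c + m(745)) = 1/(-227953 + 2*745*(-66 + 745)) = 1/(-227953 + 2*745*679) = 1/(-227953 + 1011710) = 1/783757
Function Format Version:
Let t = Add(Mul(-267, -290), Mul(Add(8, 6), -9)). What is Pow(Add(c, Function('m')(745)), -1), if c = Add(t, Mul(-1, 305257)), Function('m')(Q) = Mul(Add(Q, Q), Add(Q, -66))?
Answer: Rational(1, 783757) ≈ 1.2759e-6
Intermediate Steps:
Function('m')(Q) = Mul(2, Q, Add(-66, Q)) (Function('m')(Q) = Mul(Mul(2, Q), Add(-66, Q)) = Mul(2, Q, Add(-66, Q)))
t = 77304 (t = Add(77430, Mul(14, -9)) = Add(77430, -126) = 77304)
c = -227953 (c = Add(77304, Mul(-1, 305257)) = Add(77304, -305257) = -227953)
Pow(Add(c, Function('m')(745)), -1) = Pow(Add(-227953, Mul(2, 745, Add(-66, 745))), -1) = Pow(Add(-227953, Mul(2, 745, 679)), -1) = Pow(Add(-227953, 1011710), -1) = Pow(783757, -1) = Rational(1, 783757)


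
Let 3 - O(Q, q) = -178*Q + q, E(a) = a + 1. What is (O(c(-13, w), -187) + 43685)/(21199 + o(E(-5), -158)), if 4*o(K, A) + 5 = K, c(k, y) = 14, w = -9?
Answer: 185468/84787 ≈ 2.1875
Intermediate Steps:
E(a) = 1 + a
o(K, A) = -5/4 + K/4
O(Q, q) = 3 - q + 178*Q (O(Q, q) = 3 - (-178*Q + q) = 3 - (q - 178*Q) = 3 + (-q + 178*Q) = 3 - q + 178*Q)
(O(c(-13, w), -187) + 43685)/(21199 + o(E(-5), -158)) = ((3 - 1*(-187) + 178*14) + 43685)/(21199 + (-5/4 + (1 - 5)/4)) = ((3 + 187 + 2492) + 43685)/(21199 + (-5/4 + (1/4)*(-4))) = (2682 + 43685)/(21199 + (-5/4 - 1)) = 46367/(21199 - 9/4) = 46367/(84787/4) = 46367*(4/84787) = 185468/84787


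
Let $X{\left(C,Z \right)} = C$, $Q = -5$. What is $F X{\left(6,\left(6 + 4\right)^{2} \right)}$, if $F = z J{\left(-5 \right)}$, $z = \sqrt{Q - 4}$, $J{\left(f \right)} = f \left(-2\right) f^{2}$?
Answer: $4500 i \approx 4500.0 i$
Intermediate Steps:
$J{\left(f \right)} = - 2 f^{3}$ ($J{\left(f \right)} = - 2 f f^{2} = - 2 f^{3}$)
$z = 3 i$ ($z = \sqrt{-5 - 4} = \sqrt{-9} = 3 i \approx 3.0 i$)
$F = 750 i$ ($F = 3 i \left(- 2 \left(-5\right)^{3}\right) = 3 i \left(\left(-2\right) \left(-125\right)\right) = 3 i 250 = 750 i \approx 750.0 i$)
$F X{\left(6,\left(6 + 4\right)^{2} \right)} = 750 i 6 = 4500 i$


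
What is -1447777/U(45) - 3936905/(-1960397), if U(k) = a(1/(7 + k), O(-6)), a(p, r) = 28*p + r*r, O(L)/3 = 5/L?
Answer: -147585930020923/692020141 ≈ -2.1327e+5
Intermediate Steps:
O(L) = 15/L (O(L) = 3*(5/L) = 15/L)
a(p, r) = r² + 28*p (a(p, r) = 28*p + r² = r² + 28*p)
U(k) = 25/4 + 28/(7 + k) (U(k) = (15/(-6))² + 28/(7 + k) = (15*(-⅙))² + 28/(7 + k) = (-5/2)² + 28/(7 + k) = 25/4 + 28/(7 + k))
-1447777/U(45) - 3936905/(-1960397) = -1447777*4*(7 + 45)/(287 + 25*45) - 3936905/(-1960397) = -1447777*208/(287 + 1125) - 3936905*(-1/1960397) = -1447777/((¼)*(1/52)*1412) + 3936905/1960397 = -1447777/353/52 + 3936905/1960397 = -1447777*52/353 + 3936905/1960397 = -75284404/353 + 3936905/1960397 = -147585930020923/692020141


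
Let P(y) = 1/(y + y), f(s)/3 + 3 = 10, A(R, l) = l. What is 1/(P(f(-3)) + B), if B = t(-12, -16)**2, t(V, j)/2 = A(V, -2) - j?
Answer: 42/32929 ≈ 0.0012755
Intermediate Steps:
f(s) = 21 (f(s) = -9 + 3*10 = -9 + 30 = 21)
t(V, j) = -4 - 2*j (t(V, j) = 2*(-2 - j) = -4 - 2*j)
P(y) = 1/(2*y)
B = 784 (B = (-4 - 2*(-16))**2 = (-4 + 32)**2 = 28**2 = 784)
1/(P(f(-3)) + B) = 1/((1/2)/21 + 784) = 1/((1/2)*(1/21) + 784) = 1/(1/42 + 784) = 1/(32929/42) = 42/32929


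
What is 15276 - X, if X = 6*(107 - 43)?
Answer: 14892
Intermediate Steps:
X = 384 (X = 6*64 = 384)
15276 - X = 15276 - 1*384 = 15276 - 384 = 14892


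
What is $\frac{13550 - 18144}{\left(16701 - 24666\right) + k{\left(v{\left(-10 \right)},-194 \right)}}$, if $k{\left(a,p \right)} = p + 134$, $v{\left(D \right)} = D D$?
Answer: $\frac{4594}{8025} \approx 0.57246$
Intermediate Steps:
$v{\left(D \right)} = D^{2}$
$k{\left(a,p \right)} = 134 + p$
$\frac{13550 - 18144}{\left(16701 - 24666\right) + k{\left(v{\left(-10 \right)},-194 \right)}} = \frac{13550 - 18144}{\left(16701 - 24666\right) + \left(134 - 194\right)} = - \frac{4594}{-7965 - 60} = - \frac{4594}{-8025} = \left(-4594\right) \left(- \frac{1}{8025}\right) = \frac{4594}{8025}$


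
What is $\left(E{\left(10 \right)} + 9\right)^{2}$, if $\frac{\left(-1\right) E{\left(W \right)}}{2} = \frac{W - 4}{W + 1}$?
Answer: $\frac{7569}{121} \approx 62.554$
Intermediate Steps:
$E{\left(W \right)} = - \frac{2 \left(-4 + W\right)}{1 + W}$ ($E{\left(W \right)} = - 2 \frac{W - 4}{W + 1} = - 2 \frac{-4 + W}{1 + W} = - \frac{2 \left(-4 + W\right)}{1 + W}$)
$\left(E{\left(10 \right)} + 9\right)^{2} = \left(\frac{2 \left(4 - 10\right)}{1 + 10} + 9\right)^{2} = \left(\frac{2 \left(4 - 10\right)}{11} + 9\right)^{2} = \left(2 \cdot \frac{1}{11} \left(-6\right) + 9\right)^{2} = \left(- \frac{12}{11} + 9\right)^{2} = \left(\frac{87}{11}\right)^{2} = \frac{7569}{121}$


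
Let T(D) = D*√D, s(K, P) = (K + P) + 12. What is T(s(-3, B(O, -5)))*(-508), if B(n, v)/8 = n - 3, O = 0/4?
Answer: 7620*I*√15 ≈ 29512.0*I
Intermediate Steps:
O = 0 (O = 0*(¼) = 0)
B(n, v) = -24 + 8*n (B(n, v) = 8*(n - 3) = 8*(-3 + n) = -24 + 8*n)
s(K, P) = 12 + K + P
T(D) = D^(3/2)
T(s(-3, B(O, -5)))*(-508) = (12 - 3 + (-24 + 8*0))^(3/2)*(-508) = (12 - 3 + (-24 + 0))^(3/2)*(-508) = (12 - 3 - 24)^(3/2)*(-508) = (-15)^(3/2)*(-508) = -15*I*√15*(-508) = 7620*I*√15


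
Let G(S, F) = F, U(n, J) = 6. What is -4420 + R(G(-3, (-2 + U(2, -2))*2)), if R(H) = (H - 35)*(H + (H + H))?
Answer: -5068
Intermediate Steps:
R(H) = 3*H*(-35 + H) (R(H) = (-35 + H)*(H + 2*H) = (-35 + H)*(3*H) = 3*H*(-35 + H))
-4420 + R(G(-3, (-2 + U(2, -2))*2)) = -4420 + 3*((-2 + 6)*2)*(-35 + (-2 + 6)*2) = -4420 + 3*(4*2)*(-35 + 4*2) = -4420 + 3*8*(-35 + 8) = -4420 + 3*8*(-27) = -4420 - 648 = -5068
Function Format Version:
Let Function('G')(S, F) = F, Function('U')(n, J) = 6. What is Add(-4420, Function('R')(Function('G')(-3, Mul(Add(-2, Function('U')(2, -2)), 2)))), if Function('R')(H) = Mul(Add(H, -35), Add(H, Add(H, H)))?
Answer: -5068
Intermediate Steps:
Function('R')(H) = Mul(3, H, Add(-35, H)) (Function('R')(H) = Mul(Add(-35, H), Add(H, Mul(2, H))) = Mul(Add(-35, H), Mul(3, H)) = Mul(3, H, Add(-35, H)))
Add(-4420, Function('R')(Function('G')(-3, Mul(Add(-2, Function('U')(2, -2)), 2)))) = Add(-4420, Mul(3, Mul(Add(-2, 6), 2), Add(-35, Mul(Add(-2, 6), 2)))) = Add(-4420, Mul(3, Mul(4, 2), Add(-35, Mul(4, 2)))) = Add(-4420, Mul(3, 8, Add(-35, 8))) = Add(-4420, Mul(3, 8, -27)) = Add(-4420, -648) = -5068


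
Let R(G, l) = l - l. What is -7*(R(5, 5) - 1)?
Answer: 7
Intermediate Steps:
R(G, l) = 0
-7*(R(5, 5) - 1) = -7*(0 - 1) = -7*(-1) = 7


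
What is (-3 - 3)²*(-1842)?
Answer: -66312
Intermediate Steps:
(-3 - 3)²*(-1842) = (-6)²*(-1842) = 36*(-1842) = -66312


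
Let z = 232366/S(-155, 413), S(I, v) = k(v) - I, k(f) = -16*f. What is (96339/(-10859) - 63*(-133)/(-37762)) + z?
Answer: -499356861985/11071554066 ≈ -45.103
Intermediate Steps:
S(I, v) = -I - 16*v (S(I, v) = -16*v - I = -I - 16*v)
z = -232366/6453 (z = 232366/(-1*(-155) - 16*413) = 232366/(155 - 6608) = 232366/(-6453) = 232366*(-1/6453) = -232366/6453 ≈ -36.009)
(96339/(-10859) - 63*(-133)/(-37762)) + z = (96339/(-10859) - 63*(-133)/(-37762)) - 232366/6453 = (96339*(-1/10859) + 8379*(-1/37762)) - 232366/6453 = (-96339/10859 - 8379/37762) - 232366/6453 = -3728940879/410057558 - 232366/6453 = -499356861985/11071554066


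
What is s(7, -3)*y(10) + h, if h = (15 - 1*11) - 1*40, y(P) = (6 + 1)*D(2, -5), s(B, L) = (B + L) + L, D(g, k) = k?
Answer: -71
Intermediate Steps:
s(B, L) = B + 2*L
y(P) = -35 (y(P) = (6 + 1)*(-5) = 7*(-5) = -35)
h = -36 (h = (15 - 11) - 40 = 4 - 40 = -36)
s(7, -3)*y(10) + h = (7 + 2*(-3))*(-35) - 36 = (7 - 6)*(-35) - 36 = 1*(-35) - 36 = -35 - 36 = -71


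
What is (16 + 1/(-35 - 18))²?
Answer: 717409/2809 ≈ 255.40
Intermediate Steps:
(16 + 1/(-35 - 18))² = (16 + 1/(-53))² = (16 - 1/53)² = (847/53)² = 717409/2809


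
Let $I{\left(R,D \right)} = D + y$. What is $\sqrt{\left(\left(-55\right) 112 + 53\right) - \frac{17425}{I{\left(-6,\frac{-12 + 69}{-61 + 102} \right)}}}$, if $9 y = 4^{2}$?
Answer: $\frac{2 i \sqrt{3965513363}}{1169} \approx 107.74 i$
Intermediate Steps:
$y = \frac{16}{9}$ ($y = \frac{4^{2}}{9} = \frac{1}{9} \cdot 16 = \frac{16}{9} \approx 1.7778$)
$I{\left(R,D \right)} = \frac{16}{9} + D$ ($I{\left(R,D \right)} = D + \frac{16}{9} = \frac{16}{9} + D$)
$\sqrt{\left(\left(-55\right) 112 + 53\right) - \frac{17425}{I{\left(-6,\frac{-12 + 69}{-61 + 102} \right)}}} = \sqrt{\left(\left(-55\right) 112 + 53\right) - \frac{17425}{\frac{16}{9} + \frac{-12 + 69}{-61 + 102}}} = \sqrt{\left(-6160 + 53\right) - \frac{17425}{\frac{16}{9} + \frac{57}{41}}} = \sqrt{-6107 - \frac{17425}{\frac{16}{9} + 57 \cdot \frac{1}{41}}} = \sqrt{-6107 - \frac{17425}{\frac{16}{9} + \frac{57}{41}}} = \sqrt{-6107 - \frac{17425}{\frac{1169}{369}}} = \sqrt{-6107 - \frac{6429825}{1169}} = \sqrt{- \frac{13568908}{1169}} = \frac{2 i \sqrt{3965513363}}{1169}$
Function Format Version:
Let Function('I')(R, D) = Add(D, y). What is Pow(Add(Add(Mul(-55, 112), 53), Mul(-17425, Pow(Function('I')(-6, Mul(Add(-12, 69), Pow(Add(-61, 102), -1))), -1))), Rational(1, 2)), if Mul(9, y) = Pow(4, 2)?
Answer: Mul(Rational(2, 1169), I, Pow(3965513363, Rational(1, 2))) ≈ Mul(107.74, I)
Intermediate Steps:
y = Rational(16, 9) (y = Mul(Rational(1, 9), Pow(4, 2)) = Mul(Rational(1, 9), 16) = Rational(16, 9) ≈ 1.7778)
Function('I')(R, D) = Add(Rational(16, 9), D) (Function('I')(R, D) = Add(D, Rational(16, 9)) = Add(Rational(16, 9), D))
Pow(Add(Add(Mul(-55, 112), 53), Mul(-17425, Pow(Function('I')(-6, Mul(Add(-12, 69), Pow(Add(-61, 102), -1))), -1))), Rational(1, 2)) = Pow(Add(Add(Mul(-55, 112), 53), Mul(-17425, Pow(Add(Rational(16, 9), Mul(Add(-12, 69), Pow(Add(-61, 102), -1))), -1))), Rational(1, 2)) = Pow(Add(Add(-6160, 53), Mul(-17425, Pow(Add(Rational(16, 9), Mul(57, Pow(41, -1))), -1))), Rational(1, 2)) = Pow(Add(-6107, Mul(-17425, Pow(Add(Rational(16, 9), Mul(57, Rational(1, 41))), -1))), Rational(1, 2)) = Pow(Add(-6107, Mul(-17425, Pow(Add(Rational(16, 9), Rational(57, 41)), -1))), Rational(1, 2)) = Pow(Add(-6107, Mul(-17425, Pow(Rational(1169, 369), -1))), Rational(1, 2)) = Pow(Add(-6107, Mul(-17425, Rational(369, 1169))), Rational(1, 2)) = Pow(Add(-6107, Rational(-6429825, 1169)), Rational(1, 2)) = Pow(Rational(-13568908, 1169), Rational(1, 2)) = Mul(Rational(2, 1169), I, Pow(3965513363, Rational(1, 2)))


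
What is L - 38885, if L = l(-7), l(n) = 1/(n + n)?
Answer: -544391/14 ≈ -38885.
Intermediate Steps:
l(n) = 1/(2*n)
L = -1/14 (L = (½)/(-7) = (½)*(-⅐) = -1/14 ≈ -0.071429)
L - 38885 = -1/14 - 38885 = -544391/14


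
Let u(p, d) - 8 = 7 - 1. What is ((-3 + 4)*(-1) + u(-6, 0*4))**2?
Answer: 169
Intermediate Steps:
u(p, d) = 14 (u(p, d) = 8 + (7 - 1) = 8 + 6 = 14)
((-3 + 4)*(-1) + u(-6, 0*4))**2 = ((-3 + 4)*(-1) + 14)**2 = (1*(-1) + 14)**2 = (-1 + 14)**2 = 13**2 = 169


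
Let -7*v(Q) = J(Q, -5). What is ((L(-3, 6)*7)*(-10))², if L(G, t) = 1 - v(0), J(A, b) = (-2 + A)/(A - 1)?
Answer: 8100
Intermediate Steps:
J(A, b) = (-2 + A)/(-1 + A)
v(Q) = -(-2 + Q)/(7*(-1 + Q))
L(G, t) = 9/7 (L(G, t) = 1 - (2 - 1*0)/(7*(-1 + 0)) = 1 - (2 + 0)/(7*(-1)) = 1 - (-1)*2/7 = 1 - 1*(-2/7) = 1 + 2/7 = 9/7)
((L(-3, 6)*7)*(-10))² = (((9/7)*7)*(-10))² = (9*(-10))² = (-90)² = 8100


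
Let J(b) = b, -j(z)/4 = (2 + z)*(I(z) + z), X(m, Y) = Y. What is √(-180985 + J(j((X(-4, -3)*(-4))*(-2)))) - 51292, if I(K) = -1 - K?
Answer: -51292 + I*√181073 ≈ -51292.0 + 425.53*I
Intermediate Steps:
j(z) = 8 + 4*z (j(z) = -4*(2 + z)*((-1 - z) + z) = -4*(2 + z)*(-1) = -4*(-2 - z) = 8 + 4*z)
√(-180985 + J(j((X(-4, -3)*(-4))*(-2)))) - 51292 = √(-180985 + (8 + 4*(-3*(-4)*(-2)))) - 51292 = √(-180985 + (8 + 4*(12*(-2)))) - 51292 = √(-180985 + (8 + 4*(-24))) - 51292 = √(-180985 + (8 - 96)) - 51292 = √(-180985 - 88) - 51292 = √(-181073) - 51292 = I*√181073 - 51292 = -51292 + I*√181073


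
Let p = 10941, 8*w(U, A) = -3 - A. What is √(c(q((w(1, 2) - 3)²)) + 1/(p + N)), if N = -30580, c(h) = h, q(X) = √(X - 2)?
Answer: √(-314224 + 771380642*√713)/78556 ≈ 1.8269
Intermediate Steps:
w(U, A) = -3/8 - A/8 (w(U, A) = (-3 - A)/8 = -3/8 - A/8)
q(X) = √(-2 + X)
√(c(q((w(1, 2) - 3)²)) + 1/(p + N)) = √(√(-2 + ((-3/8 - ⅛*2) - 3)²) + 1/(10941 - 30580)) = √(√(-2 + ((-3/8 - ¼) - 3)²) + 1/(-19639)) = √(√(-2 + (-5/8 - 3)²) - 1/19639) = √(√(-2 + (-29/8)²) - 1/19639) = √(√(-2 + 841/64) - 1/19639) = √(√(713/64) - 1/19639) = √(√713/8 - 1/19639) = √(-1/19639 + √713/8)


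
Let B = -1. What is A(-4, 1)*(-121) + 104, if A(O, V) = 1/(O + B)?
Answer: 641/5 ≈ 128.20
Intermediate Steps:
A(O, V) = 1/(-1 + O) (A(O, V) = 1/(O - 1) = 1/(-1 + O))
A(-4, 1)*(-121) + 104 = -121/(-1 - 4) + 104 = -121/(-5) + 104 = -1/5*(-121) + 104 = 121/5 + 104 = 641/5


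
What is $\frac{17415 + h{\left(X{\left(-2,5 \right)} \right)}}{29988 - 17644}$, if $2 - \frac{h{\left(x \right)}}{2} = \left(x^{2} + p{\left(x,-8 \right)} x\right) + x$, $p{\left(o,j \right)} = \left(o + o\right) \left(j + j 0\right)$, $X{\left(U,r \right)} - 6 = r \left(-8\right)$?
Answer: $\frac{52167}{12344} \approx 4.2261$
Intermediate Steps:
$X{\left(U,r \right)} = 6 - 8 r$ ($X{\left(U,r \right)} = 6 + r \left(-8\right) = 6 - 8 r$)
$p{\left(o,j \right)} = 2 j o$ ($p{\left(o,j \right)} = 2 o \left(j + 0\right) = 2 o j = 2 j o$)
$h{\left(x \right)} = 4 - 2 x + 30 x^{2}$ ($h{\left(x \right)} = 4 - 2 \left(\left(x^{2} + 2 \left(-8\right) x x\right) + x\right) = 4 - 2 \left(\left(x^{2} + - 16 x x\right) + x\right) = 4 - 2 \left(\left(x^{2} - 16 x^{2}\right) + x\right) = 4 - 2 \left(- 15 x^{2} + x\right) = 4 - 2 \left(x - 15 x^{2}\right) = 4 + \left(- 2 x + 30 x^{2}\right) = 4 - 2 x + 30 x^{2}$)
$\frac{17415 + h{\left(X{\left(-2,5 \right)} \right)}}{29988 - 17644} = \frac{17415 + \left(4 - 2 \left(6 - 40\right) + 30 \left(6 - 40\right)^{2}\right)}{29988 - 17644} = \frac{17415 + \left(4 - 2 \left(6 - 40\right) + 30 \left(6 - 40\right)^{2}\right)}{12344} = \left(17415 + \left(4 - -68 + 30 \left(-34\right)^{2}\right)\right) \frac{1}{12344} = \left(17415 + \left(4 + 68 + 30 \cdot 1156\right)\right) \frac{1}{12344} = \left(17415 + \left(4 + 68 + 34680\right)\right) \frac{1}{12344} = \left(17415 + 34752\right) \frac{1}{12344} = 52167 \cdot \frac{1}{12344} = \frac{52167}{12344}$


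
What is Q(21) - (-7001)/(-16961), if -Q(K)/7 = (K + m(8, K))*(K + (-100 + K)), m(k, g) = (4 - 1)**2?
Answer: 206577979/16961 ≈ 12180.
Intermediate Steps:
m(k, g) = 9 (m(k, g) = 3**2 = 9)
Q(K) = -7*(-100 + 2*K)*(9 + K) (Q(K) = -7*(K + 9)*(K + (-100 + K)) = -7*(9 + K)*(-100 + 2*K) = -7*(-100 + 2*K)*(9 + K))
Q(21) - (-7001)/(-16961) = (6300 - 14*21**2 + 574*21) - (-7001)/(-16961) = (6300 - 14*441 + 12054) - (-7001)*(-1)/16961 = (6300 - 6174 + 12054) - 1*7001/16961 = 12180 - 7001/16961 = 206577979/16961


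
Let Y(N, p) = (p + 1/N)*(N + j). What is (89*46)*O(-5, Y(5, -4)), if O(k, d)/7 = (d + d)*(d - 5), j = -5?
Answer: 0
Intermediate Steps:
Y(N, p) = (-5 + N)*(p + 1/N) (Y(N, p) = (p + 1/N)*(N - 5) = (p + 1/N)*(-5 + N) = (-5 + N)*(p + 1/N))
O(k, d) = 14*d*(-5 + d) (O(k, d) = 7*((d + d)*(d - 5)) = 7*((2*d)*(-5 + d)) = 7*(2*d*(-5 + d)) = 14*d*(-5 + d))
(89*46)*O(-5, Y(5, -4)) = (89*46)*(14*(1 - 5*(-4) - 5/5 + 5*(-4))*(-5 + (1 - 5*(-4) - 5/5 + 5*(-4)))) = 4094*(14*(1 + 20 - 5*1/5 - 20)*(-5 + (1 + 20 - 5*1/5 - 20))) = 4094*(14*(1 + 20 - 1 - 20)*(-5 + (1 + 20 - 1 - 20))) = 4094*(14*0*(-5 + 0)) = 4094*(14*0*(-5)) = 4094*0 = 0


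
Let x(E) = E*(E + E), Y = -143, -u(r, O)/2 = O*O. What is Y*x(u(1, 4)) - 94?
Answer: -292958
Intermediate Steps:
u(r, O) = -2*O² (u(r, O) = -2*O*O = -2*O²)
x(E) = 2*E² (x(E) = E*(2*E) = 2*E²)
Y*x(u(1, 4)) - 94 = -286*(-2*4²)² - 94 = -286*(-2*16)² - 94 = -286*(-32)² - 94 = -286*1024 - 94 = -143*2048 - 94 = -292864 - 94 = -292958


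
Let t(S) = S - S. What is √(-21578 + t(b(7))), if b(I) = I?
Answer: I*√21578 ≈ 146.89*I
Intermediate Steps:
t(S) = 0
√(-21578 + t(b(7))) = √(-21578 + 0) = √(-21578) = I*√21578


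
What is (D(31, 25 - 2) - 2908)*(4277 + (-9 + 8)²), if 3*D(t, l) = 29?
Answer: -12399070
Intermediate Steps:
D(t, l) = 29/3 (D(t, l) = (⅓)*29 = 29/3)
(D(31, 25 - 2) - 2908)*(4277 + (-9 + 8)²) = (29/3 - 2908)*(4277 + (-9 + 8)²) = -8695*(4277 + (-1)²)/3 = -8695*(4277 + 1)/3 = -8695/3*4278 = -12399070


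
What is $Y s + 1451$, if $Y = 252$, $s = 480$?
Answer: $122411$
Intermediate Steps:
$Y s + 1451 = 252 \cdot 480 + 1451 = 120960 + 1451 = 122411$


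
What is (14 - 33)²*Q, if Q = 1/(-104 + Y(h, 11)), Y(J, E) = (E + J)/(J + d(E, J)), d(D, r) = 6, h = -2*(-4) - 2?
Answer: -4332/1231 ≈ -3.5191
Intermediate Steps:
h = 6 (h = 8 - 2 = 6)
Y(J, E) = (E + J)/(6 + J) (Y(J, E) = (E + J)/(J + 6) = (E + J)/(6 + J))
Q = -12/1231 (Q = 1/(-104 + (11 + 6)/(6 + 6)) = 1/(-104 + 17/12) = 1/(-1231/12) = -12/1231 ≈ -0.0097482)
(14 - 33)²*Q = (14 - 33)²*(-12/1231) = (-19)²*(-12/1231) = 361*(-12/1231) = -4332/1231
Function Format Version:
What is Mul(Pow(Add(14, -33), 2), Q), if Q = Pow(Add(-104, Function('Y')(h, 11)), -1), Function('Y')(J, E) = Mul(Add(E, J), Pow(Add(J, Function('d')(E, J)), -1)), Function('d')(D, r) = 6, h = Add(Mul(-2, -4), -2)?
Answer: Rational(-4332, 1231) ≈ -3.5191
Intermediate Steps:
h = 6 (h = Add(8, -2) = 6)
Function('Y')(J, E) = Mul(Pow(Add(6, J), -1), Add(E, J)) (Function('Y')(J, E) = Mul(Add(E, J), Pow(Add(J, 6), -1)) = Mul(Add(E, J), Pow(Add(6, J), -1)) = Mul(Pow(Add(6, J), -1), Add(E, J)))
Q = Rational(-12, 1231) (Q = Pow(Add(-104, Mul(Pow(Add(6, 6), -1), Add(11, 6))), -1) = Pow(Add(-104, Mul(Pow(12, -1), 17)), -1) = Pow(Add(-104, Mul(Rational(1, 12), 17)), -1) = Pow(Add(-104, Rational(17, 12)), -1) = Pow(Rational(-1231, 12), -1) = Rational(-12, 1231) ≈ -0.0097482)
Mul(Pow(Add(14, -33), 2), Q) = Mul(Pow(Add(14, -33), 2), Rational(-12, 1231)) = Mul(Pow(-19, 2), Rational(-12, 1231)) = Mul(361, Rational(-12, 1231)) = Rational(-4332, 1231)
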